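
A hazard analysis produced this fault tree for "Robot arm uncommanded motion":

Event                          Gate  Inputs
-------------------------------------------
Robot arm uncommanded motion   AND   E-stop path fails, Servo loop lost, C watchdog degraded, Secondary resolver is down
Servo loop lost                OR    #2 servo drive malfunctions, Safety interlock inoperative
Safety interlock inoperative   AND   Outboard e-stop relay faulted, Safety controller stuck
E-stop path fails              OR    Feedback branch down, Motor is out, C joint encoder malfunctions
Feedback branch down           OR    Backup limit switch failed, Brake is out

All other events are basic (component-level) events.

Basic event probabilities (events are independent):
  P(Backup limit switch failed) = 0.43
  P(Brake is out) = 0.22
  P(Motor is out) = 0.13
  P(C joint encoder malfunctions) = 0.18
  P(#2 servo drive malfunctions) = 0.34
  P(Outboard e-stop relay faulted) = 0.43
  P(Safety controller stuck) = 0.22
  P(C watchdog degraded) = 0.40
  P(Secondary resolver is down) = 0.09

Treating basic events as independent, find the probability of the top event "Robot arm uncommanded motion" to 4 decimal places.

0.0099

P(Feedback branch down) [OR] = 1 − (1−0.43) × (1−0.22) = 0.555400
P(E-stop path fails) [OR] = 1 − (1−0.555400) × (1−0.13) × (1−0.18) = 0.682822
P(Safety interlock inoperative) [AND] = 0.43 × 0.22 = 0.094600
P(Servo loop lost) [OR] = 1 − (1−0.34) × (1−0.094600) = 0.402436
P(Robot arm uncommanded motion) [AND] = 0.682822 × 0.402436 × 0.40 × 0.09 = 0.009893
Rounded to 4 decimal places: P(Robot arm uncommanded motion) ≈ 0.0099.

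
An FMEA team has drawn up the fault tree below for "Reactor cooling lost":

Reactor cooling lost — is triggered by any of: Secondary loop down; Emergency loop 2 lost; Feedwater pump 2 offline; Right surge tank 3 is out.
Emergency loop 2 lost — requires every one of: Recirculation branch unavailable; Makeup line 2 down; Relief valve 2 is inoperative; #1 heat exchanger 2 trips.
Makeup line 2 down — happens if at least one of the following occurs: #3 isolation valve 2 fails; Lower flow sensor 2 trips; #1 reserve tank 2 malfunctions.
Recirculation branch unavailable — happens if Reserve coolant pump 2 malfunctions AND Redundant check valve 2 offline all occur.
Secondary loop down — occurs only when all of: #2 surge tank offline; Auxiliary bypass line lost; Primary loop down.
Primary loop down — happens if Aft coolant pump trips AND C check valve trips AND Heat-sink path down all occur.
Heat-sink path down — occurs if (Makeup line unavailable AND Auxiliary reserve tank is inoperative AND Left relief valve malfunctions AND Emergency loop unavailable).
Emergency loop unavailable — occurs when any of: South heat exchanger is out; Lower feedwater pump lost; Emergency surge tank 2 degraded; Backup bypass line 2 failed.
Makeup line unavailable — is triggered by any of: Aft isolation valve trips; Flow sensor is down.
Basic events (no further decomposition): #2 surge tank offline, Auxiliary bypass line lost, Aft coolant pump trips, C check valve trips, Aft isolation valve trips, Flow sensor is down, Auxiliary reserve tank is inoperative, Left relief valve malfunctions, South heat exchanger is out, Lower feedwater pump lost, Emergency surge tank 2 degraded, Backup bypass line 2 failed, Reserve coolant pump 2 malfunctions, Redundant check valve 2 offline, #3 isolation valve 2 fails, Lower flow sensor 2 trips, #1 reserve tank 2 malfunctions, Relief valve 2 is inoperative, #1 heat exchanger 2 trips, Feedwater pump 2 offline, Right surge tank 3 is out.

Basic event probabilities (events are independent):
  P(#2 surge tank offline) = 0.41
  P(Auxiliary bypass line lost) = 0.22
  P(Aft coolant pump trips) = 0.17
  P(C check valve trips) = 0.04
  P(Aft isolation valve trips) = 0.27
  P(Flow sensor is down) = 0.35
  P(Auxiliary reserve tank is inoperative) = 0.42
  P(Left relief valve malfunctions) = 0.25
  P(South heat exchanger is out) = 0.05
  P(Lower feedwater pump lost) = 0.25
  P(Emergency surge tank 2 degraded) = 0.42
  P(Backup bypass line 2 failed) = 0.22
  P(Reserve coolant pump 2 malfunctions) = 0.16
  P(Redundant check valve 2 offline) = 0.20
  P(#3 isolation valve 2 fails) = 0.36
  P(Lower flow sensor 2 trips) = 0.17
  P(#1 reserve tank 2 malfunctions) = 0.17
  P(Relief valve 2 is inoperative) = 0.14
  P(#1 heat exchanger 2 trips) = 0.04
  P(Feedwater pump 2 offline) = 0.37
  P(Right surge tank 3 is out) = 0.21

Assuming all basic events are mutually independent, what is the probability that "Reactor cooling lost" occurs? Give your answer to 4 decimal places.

P(Makeup line unavailable) [OR] = 1 − (1−0.27) × (1−0.35) = 0.525500
P(Emergency loop unavailable) [OR] = 1 − (1−0.05) × (1−0.25) × (1−0.42) × (1−0.22) = 0.677665
P(Heat-sink path down) [AND] = 0.525500 × 0.42 × 0.25 × 0.677665 = 0.037392
P(Primary loop down) [AND] = 0.17 × 0.04 × 0.037392 = 0.000254
P(Secondary loop down) [AND] = 0.41 × 0.22 × 0.000254 = 0.000023
P(Recirculation branch unavailable) [AND] = 0.16 × 0.20 = 0.032000
P(Makeup line 2 down) [OR] = 1 − (1−0.36) × (1−0.17) × (1−0.17) = 0.559104
P(Emergency loop 2 lost) [AND] = 0.032000 × 0.559104 × 0.14 × 0.04 = 0.000100
P(Reactor cooling lost) [OR] = 1 − (1−0.000023) × (1−0.000100) × (1−0.37) × (1−0.21) = 0.502361
Rounded to 4 decimal places: P(Reactor cooling lost) ≈ 0.5024.

0.5024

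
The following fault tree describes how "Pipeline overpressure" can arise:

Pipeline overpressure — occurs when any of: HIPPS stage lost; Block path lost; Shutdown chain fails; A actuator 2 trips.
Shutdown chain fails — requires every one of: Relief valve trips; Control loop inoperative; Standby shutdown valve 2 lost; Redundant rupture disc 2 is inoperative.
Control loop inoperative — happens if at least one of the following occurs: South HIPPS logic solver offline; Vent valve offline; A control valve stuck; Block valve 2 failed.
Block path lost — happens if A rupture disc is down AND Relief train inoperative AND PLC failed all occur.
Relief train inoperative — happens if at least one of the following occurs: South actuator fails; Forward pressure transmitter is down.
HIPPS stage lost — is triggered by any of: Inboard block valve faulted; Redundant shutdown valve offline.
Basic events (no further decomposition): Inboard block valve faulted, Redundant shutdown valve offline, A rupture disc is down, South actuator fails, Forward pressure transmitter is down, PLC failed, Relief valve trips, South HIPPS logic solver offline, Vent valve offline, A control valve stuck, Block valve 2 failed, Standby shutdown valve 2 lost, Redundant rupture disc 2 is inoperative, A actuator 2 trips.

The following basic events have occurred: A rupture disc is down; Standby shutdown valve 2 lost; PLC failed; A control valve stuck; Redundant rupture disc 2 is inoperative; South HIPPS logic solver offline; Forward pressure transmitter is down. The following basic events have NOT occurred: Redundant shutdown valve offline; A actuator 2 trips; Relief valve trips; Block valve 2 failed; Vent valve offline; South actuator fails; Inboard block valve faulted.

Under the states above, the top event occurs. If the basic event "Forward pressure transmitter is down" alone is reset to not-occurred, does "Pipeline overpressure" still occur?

No

Counterfactual: set "Forward pressure transmitter is down" to not occurred.
HIPPS stage lost [OR]: Inboard block valve faulted=not, Redundant shutdown valve offline=not → no input occurs → does not occur.
Relief train inoperative [OR]: South actuator fails=not, Forward pressure transmitter is down=not → no input occurs → does not occur.
Block path lost [AND]: A rupture disc is down=occurs, Relief train inoperative=not, PLC failed=occurs → not all inputs occur → does not occur.
Control loop inoperative [OR]: South HIPPS logic solver offline=occurs, Vent valve offline=not, A control valve stuck=occurs, Block valve 2 failed=not → at least one input occurs → occurs.
Shutdown chain fails [AND]: Relief valve trips=not, Control loop inoperative=occurs, Standby shutdown valve 2 lost=occurs, Redundant rupture disc 2 is inoperative=occurs → not all inputs occur → does not occur.
Pipeline overpressure [OR]: HIPPS stage lost=not, Block path lost=not, Shutdown chain fails=not, A actuator 2 trips=not → no input occurs → does not occur.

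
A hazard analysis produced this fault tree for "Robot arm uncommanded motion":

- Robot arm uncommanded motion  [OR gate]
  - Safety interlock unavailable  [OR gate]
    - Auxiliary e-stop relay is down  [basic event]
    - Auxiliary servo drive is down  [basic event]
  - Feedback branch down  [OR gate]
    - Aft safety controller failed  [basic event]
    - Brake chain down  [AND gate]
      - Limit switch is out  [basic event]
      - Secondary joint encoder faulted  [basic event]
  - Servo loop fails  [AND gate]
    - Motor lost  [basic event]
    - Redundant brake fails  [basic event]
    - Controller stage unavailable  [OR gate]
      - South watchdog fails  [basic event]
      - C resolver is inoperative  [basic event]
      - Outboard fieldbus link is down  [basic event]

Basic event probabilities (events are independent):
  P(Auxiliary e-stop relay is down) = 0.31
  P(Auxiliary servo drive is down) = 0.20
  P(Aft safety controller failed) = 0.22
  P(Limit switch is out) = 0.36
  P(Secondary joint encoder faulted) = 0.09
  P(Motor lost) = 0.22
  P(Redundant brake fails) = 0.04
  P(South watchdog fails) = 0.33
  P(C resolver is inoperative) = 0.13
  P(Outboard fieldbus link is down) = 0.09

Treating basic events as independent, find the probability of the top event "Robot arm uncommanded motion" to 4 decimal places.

0.5851

P(Safety interlock unavailable) [OR] = 1 − (1−0.31) × (1−0.20) = 0.448000
P(Brake chain down) [AND] = 0.36 × 0.09 = 0.032400
P(Feedback branch down) [OR] = 1 − (1−0.22) × (1−0.032400) = 0.245272
P(Controller stage unavailable) [OR] = 1 − (1−0.33) × (1−0.13) × (1−0.09) = 0.469561
P(Servo loop fails) [AND] = 0.22 × 0.04 × 0.469561 = 0.004132
P(Robot arm uncommanded motion) [OR] = 1 − (1−0.448000) × (1−0.245272) × (1−0.004132) = 0.585112
Rounded to 4 decimal places: P(Robot arm uncommanded motion) ≈ 0.5851.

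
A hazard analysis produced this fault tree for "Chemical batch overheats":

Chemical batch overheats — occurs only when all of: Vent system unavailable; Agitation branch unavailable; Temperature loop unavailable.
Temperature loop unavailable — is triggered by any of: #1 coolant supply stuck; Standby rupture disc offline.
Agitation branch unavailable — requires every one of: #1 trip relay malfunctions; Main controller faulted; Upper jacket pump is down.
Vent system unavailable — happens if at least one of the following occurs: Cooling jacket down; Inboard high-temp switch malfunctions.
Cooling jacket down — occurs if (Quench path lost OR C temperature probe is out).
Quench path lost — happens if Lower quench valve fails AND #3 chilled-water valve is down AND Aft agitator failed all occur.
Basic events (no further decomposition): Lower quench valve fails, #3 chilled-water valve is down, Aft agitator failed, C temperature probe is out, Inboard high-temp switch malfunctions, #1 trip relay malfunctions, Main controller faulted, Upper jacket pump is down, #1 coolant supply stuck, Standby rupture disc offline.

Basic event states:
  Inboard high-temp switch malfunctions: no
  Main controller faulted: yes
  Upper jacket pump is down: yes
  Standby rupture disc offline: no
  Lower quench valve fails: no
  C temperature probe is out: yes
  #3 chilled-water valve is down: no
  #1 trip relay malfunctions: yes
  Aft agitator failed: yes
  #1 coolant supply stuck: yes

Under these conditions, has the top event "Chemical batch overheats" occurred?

Yes

Quench path lost [AND]: Lower quench valve fails=not, #3 chilled-water valve is down=not, Aft agitator failed=occurs → not all inputs occur → does not occur.
Cooling jacket down [OR]: Quench path lost=not, C temperature probe is out=occurs → at least one input occurs → occurs.
Vent system unavailable [OR]: Cooling jacket down=occurs, Inboard high-temp switch malfunctions=not → at least one input occurs → occurs.
Agitation branch unavailable [AND]: #1 trip relay malfunctions=occurs, Main controller faulted=occurs, Upper jacket pump is down=occurs → all inputs occur → occurs.
Temperature loop unavailable [OR]: #1 coolant supply stuck=occurs, Standby rupture disc offline=not → at least one input occurs → occurs.
Chemical batch overheats [AND]: Vent system unavailable=occurs, Agitation branch unavailable=occurs, Temperature loop unavailable=occurs → all inputs occur → occurs.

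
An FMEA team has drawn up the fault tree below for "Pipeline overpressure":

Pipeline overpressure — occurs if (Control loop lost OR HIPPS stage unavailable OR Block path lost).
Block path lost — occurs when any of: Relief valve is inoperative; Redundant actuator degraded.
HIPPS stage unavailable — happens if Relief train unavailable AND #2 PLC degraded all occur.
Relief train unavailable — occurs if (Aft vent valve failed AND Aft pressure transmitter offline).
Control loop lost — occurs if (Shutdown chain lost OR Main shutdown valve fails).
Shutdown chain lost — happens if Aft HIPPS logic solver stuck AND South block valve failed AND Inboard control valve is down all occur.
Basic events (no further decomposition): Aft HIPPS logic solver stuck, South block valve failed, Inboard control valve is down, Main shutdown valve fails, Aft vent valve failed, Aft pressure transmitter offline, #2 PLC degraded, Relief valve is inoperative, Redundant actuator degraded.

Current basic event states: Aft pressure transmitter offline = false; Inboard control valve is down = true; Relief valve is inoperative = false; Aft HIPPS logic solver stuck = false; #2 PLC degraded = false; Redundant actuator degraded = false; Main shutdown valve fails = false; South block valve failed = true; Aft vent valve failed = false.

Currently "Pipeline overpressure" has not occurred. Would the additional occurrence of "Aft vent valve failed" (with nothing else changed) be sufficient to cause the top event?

No

Counterfactual: set "Aft vent valve failed" to occurred.
Shutdown chain lost [AND]: Aft HIPPS logic solver stuck=not, South block valve failed=occurs, Inboard control valve is down=occurs → not all inputs occur → does not occur.
Control loop lost [OR]: Shutdown chain lost=not, Main shutdown valve fails=not → no input occurs → does not occur.
Relief train unavailable [AND]: Aft vent valve failed=occurs, Aft pressure transmitter offline=not → not all inputs occur → does not occur.
HIPPS stage unavailable [AND]: Relief train unavailable=not, #2 PLC degraded=not → not all inputs occur → does not occur.
Block path lost [OR]: Relief valve is inoperative=not, Redundant actuator degraded=not → no input occurs → does not occur.
Pipeline overpressure [OR]: Control loop lost=not, HIPPS stage unavailable=not, Block path lost=not → no input occurs → does not occur.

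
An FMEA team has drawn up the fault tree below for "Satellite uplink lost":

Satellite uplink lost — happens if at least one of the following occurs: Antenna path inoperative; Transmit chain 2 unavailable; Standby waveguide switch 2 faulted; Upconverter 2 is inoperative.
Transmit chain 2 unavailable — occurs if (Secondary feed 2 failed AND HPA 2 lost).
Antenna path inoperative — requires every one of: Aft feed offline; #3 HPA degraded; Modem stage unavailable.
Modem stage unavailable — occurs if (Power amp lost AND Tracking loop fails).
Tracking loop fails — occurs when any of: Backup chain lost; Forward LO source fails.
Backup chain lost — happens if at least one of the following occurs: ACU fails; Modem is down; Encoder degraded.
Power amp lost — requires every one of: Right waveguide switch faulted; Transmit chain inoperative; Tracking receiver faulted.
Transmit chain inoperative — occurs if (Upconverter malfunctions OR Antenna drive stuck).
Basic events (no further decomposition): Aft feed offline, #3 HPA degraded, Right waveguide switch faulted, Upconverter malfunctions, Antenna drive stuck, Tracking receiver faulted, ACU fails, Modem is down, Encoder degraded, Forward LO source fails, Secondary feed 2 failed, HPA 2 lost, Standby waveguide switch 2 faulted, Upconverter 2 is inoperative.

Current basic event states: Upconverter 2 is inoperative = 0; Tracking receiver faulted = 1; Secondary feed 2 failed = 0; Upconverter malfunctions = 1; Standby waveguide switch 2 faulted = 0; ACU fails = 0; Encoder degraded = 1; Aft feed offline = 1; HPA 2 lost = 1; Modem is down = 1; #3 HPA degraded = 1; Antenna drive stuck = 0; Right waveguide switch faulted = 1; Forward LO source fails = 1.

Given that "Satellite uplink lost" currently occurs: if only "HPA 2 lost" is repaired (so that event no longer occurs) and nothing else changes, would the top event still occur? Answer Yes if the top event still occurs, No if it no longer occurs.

Counterfactual: set "HPA 2 lost" to not occurred.
Transmit chain inoperative [OR]: Upconverter malfunctions=occurs, Antenna drive stuck=not → at least one input occurs → occurs.
Power amp lost [AND]: Right waveguide switch faulted=occurs, Transmit chain inoperative=occurs, Tracking receiver faulted=occurs → all inputs occur → occurs.
Backup chain lost [OR]: ACU fails=not, Modem is down=occurs, Encoder degraded=occurs → at least one input occurs → occurs.
Tracking loop fails [OR]: Backup chain lost=occurs, Forward LO source fails=occurs → at least one input occurs → occurs.
Modem stage unavailable [AND]: Power amp lost=occurs, Tracking loop fails=occurs → all inputs occur → occurs.
Antenna path inoperative [AND]: Aft feed offline=occurs, #3 HPA degraded=occurs, Modem stage unavailable=occurs → all inputs occur → occurs.
Transmit chain 2 unavailable [AND]: Secondary feed 2 failed=not, HPA 2 lost=not → not all inputs occur → does not occur.
Satellite uplink lost [OR]: Antenna path inoperative=occurs, Transmit chain 2 unavailable=not, Standby waveguide switch 2 faulted=not, Upconverter 2 is inoperative=not → at least one input occurs → occurs.

Yes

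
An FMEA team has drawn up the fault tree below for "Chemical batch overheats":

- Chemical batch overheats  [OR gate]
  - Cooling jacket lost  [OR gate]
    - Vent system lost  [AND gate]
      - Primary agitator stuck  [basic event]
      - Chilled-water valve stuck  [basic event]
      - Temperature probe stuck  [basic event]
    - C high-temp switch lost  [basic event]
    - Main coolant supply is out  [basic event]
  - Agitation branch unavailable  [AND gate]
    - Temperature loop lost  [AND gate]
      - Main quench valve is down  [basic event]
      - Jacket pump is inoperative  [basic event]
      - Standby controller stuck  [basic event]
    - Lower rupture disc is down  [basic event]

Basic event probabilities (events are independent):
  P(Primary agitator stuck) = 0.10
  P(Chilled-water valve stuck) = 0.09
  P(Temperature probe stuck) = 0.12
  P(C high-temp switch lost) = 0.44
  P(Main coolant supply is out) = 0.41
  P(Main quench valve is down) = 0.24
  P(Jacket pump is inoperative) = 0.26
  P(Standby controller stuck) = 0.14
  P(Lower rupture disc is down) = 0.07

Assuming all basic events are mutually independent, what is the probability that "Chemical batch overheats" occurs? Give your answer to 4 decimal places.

P(Vent system lost) [AND] = 0.10 × 0.09 × 0.12 = 0.001080
P(Cooling jacket lost) [OR] = 1 − (1−0.001080) × (1−0.44) × (1−0.41) = 0.669957
P(Temperature loop lost) [AND] = 0.24 × 0.26 × 0.14 = 0.008736
P(Agitation branch unavailable) [AND] = 0.008736 × 0.07 = 0.000612
P(Chemical batch overheats) [OR] = 1 − (1−0.669957) × (1−0.000612) = 0.670159
Rounded to 4 decimal places: P(Chemical batch overheats) ≈ 0.6702.

0.6702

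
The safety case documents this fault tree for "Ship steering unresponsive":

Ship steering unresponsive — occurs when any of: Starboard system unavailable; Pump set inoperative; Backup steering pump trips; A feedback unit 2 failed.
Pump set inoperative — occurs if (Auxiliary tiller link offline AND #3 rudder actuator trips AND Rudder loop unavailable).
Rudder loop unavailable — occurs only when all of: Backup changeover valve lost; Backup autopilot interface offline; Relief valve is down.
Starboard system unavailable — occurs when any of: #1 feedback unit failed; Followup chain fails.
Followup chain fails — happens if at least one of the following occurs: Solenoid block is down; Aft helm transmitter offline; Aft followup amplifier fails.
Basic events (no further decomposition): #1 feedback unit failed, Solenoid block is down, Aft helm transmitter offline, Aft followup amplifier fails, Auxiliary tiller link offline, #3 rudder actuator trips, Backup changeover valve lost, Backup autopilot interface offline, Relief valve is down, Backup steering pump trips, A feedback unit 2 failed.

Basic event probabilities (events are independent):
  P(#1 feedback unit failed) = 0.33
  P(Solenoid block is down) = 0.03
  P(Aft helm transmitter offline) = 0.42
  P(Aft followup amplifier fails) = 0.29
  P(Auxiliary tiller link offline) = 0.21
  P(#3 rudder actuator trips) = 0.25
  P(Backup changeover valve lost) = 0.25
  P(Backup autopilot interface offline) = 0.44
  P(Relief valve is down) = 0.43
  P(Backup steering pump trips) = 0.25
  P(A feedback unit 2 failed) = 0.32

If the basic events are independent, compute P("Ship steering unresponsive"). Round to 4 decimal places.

0.8638

P(Followup chain fails) [OR] = 1 − (1−0.03) × (1−0.42) × (1−0.29) = 0.600554
P(Starboard system unavailable) [OR] = 1 − (1−0.33) × (1−0.600554) = 0.732371
P(Rudder loop unavailable) [AND] = 0.25 × 0.44 × 0.43 = 0.047300
P(Pump set inoperative) [AND] = 0.21 × 0.25 × 0.047300 = 0.002483
P(Ship steering unresponsive) [OR] = 1 − (1−0.732371) × (1−0.002483) × (1−0.25) × (1−0.32) = 0.863848
Rounded to 4 decimal places: P(Ship steering unresponsive) ≈ 0.8638.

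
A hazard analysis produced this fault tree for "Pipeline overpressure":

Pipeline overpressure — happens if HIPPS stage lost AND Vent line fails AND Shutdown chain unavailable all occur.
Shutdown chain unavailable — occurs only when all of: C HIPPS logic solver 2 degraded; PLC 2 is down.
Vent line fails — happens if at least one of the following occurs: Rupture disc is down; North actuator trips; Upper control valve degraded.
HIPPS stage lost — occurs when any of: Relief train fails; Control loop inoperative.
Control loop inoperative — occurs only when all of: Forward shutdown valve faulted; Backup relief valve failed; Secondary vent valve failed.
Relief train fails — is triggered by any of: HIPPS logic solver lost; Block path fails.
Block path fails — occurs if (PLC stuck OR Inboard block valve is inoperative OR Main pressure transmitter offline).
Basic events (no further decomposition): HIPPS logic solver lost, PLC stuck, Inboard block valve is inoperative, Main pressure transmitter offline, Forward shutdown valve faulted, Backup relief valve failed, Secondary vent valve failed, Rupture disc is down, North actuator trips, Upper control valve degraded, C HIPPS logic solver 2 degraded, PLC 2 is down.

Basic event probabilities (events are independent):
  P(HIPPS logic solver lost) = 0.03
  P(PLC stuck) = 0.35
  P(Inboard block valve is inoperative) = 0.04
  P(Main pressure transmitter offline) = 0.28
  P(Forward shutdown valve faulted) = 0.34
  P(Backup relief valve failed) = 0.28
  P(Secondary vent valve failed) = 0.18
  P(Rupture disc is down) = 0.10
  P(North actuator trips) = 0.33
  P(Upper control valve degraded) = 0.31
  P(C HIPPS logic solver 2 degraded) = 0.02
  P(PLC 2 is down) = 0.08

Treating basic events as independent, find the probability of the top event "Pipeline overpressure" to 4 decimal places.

P(Block path fails) [OR] = 1 − (1−0.35) × (1−0.04) × (1−0.28) = 0.550720
P(Relief train fails) [OR] = 1 − (1−0.03) × (1−0.550720) = 0.564198
P(Control loop inoperative) [AND] = 0.34 × 0.28 × 0.18 = 0.017136
P(HIPPS stage lost) [OR] = 1 − (1−0.564198) × (1−0.017136) = 0.571666
P(Vent line fails) [OR] = 1 − (1−0.10) × (1−0.33) × (1−0.31) = 0.583930
P(Shutdown chain unavailable) [AND] = 0.02 × 0.08 = 0.001600
P(Pipeline overpressure) [AND] = 0.571666 × 0.583930 × 0.001600 = 0.000534
Rounded to 4 decimal places: P(Pipeline overpressure) ≈ 0.0005.

0.0005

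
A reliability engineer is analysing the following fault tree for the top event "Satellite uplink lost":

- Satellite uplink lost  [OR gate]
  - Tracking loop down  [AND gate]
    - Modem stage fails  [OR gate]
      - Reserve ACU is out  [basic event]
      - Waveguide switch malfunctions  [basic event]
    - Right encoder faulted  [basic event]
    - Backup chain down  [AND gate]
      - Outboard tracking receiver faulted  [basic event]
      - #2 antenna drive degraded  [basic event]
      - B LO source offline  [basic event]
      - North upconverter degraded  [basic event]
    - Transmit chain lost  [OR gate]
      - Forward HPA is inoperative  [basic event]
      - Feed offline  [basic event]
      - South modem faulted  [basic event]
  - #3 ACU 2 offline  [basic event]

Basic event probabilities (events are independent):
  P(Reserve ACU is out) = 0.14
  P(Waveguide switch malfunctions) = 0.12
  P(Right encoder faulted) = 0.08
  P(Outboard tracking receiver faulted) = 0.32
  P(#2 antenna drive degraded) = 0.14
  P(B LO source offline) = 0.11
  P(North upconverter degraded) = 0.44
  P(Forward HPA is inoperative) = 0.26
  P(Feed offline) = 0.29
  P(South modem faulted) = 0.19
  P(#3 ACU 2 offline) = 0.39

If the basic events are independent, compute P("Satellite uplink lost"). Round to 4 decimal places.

0.3900

P(Modem stage fails) [OR] = 1 − (1−0.14) × (1−0.12) = 0.243200
P(Backup chain down) [AND] = 0.32 × 0.14 × 0.11 × 0.44 = 0.002168
P(Transmit chain lost) [OR] = 1 − (1−0.26) × (1−0.29) × (1−0.19) = 0.574426
P(Tracking loop down) [AND] = 0.243200 × 0.08 × 0.002168 × 0.574426 = 0.000024
P(Satellite uplink lost) [OR] = 1 − (1−0.000024) × (1−0.39) = 0.390015
Rounded to 4 decimal places: P(Satellite uplink lost) ≈ 0.3900.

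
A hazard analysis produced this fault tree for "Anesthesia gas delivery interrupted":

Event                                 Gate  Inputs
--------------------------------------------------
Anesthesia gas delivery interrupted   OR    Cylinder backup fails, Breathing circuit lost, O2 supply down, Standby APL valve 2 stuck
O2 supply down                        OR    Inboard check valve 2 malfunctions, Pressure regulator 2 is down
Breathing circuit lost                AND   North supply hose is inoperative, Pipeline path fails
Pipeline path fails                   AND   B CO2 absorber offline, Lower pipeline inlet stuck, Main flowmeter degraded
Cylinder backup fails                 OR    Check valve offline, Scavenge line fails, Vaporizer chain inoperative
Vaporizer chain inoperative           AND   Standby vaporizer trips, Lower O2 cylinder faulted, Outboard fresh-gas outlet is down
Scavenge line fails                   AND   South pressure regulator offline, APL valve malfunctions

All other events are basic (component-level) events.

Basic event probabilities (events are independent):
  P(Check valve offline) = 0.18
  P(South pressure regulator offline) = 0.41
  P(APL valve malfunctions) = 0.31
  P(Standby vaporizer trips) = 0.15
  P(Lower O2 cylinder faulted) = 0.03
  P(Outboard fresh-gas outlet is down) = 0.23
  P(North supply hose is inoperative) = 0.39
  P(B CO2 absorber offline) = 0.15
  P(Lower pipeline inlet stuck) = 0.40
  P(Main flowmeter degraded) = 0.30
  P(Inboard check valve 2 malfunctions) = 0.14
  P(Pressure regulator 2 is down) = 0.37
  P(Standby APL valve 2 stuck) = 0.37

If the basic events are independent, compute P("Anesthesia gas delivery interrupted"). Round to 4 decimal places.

0.7576

P(Scavenge line fails) [AND] = 0.41 × 0.31 = 0.127100
P(Vaporizer chain inoperative) [AND] = 0.15 × 0.03 × 0.23 = 0.001035
P(Cylinder backup fails) [OR] = 1 − (1−0.18) × (1−0.127100) × (1−0.001035) = 0.284963
P(Pipeline path fails) [AND] = 0.15 × 0.40 × 0.30 = 0.018000
P(Breathing circuit lost) [AND] = 0.39 × 0.018000 = 0.007020
P(O2 supply down) [OR] = 1 − (1−0.14) × (1−0.37) = 0.458200
P(Anesthesia gas delivery interrupted) [OR] = 1 − (1−0.284963) × (1−0.007020) × (1−0.458200) × (1−0.37) = 0.757647
Rounded to 4 decimal places: P(Anesthesia gas delivery interrupted) ≈ 0.7576.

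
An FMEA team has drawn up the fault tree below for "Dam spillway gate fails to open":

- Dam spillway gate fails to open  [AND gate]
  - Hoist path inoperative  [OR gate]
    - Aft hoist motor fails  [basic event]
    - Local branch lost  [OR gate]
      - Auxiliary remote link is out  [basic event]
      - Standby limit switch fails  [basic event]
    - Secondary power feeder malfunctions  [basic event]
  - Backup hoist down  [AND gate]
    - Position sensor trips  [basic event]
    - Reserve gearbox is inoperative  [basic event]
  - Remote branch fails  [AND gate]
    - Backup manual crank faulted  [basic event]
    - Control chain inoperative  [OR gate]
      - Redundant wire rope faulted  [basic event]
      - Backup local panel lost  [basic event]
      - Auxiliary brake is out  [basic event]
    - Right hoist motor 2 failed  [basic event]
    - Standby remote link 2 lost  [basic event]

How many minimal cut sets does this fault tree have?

Local branch lost [OR]: union of children's cut sets → 2 cut set(s).
Hoist path inoperative [OR]: union of children's cut sets → 4 cut set(s).
Backup hoist down [AND]: one cut set from each child combined → 1 × 1 = 1 cut set(s).
Control chain inoperative [OR]: union of children's cut sets → 3 cut set(s).
Remote branch fails [AND]: one cut set from each child combined → 1 × 3 × 1 × 1 = 3 cut set(s).
Dam spillway gate fails to open [AND]: one cut set from each child combined → 4 × 1 × 3 = 12 cut set(s).

12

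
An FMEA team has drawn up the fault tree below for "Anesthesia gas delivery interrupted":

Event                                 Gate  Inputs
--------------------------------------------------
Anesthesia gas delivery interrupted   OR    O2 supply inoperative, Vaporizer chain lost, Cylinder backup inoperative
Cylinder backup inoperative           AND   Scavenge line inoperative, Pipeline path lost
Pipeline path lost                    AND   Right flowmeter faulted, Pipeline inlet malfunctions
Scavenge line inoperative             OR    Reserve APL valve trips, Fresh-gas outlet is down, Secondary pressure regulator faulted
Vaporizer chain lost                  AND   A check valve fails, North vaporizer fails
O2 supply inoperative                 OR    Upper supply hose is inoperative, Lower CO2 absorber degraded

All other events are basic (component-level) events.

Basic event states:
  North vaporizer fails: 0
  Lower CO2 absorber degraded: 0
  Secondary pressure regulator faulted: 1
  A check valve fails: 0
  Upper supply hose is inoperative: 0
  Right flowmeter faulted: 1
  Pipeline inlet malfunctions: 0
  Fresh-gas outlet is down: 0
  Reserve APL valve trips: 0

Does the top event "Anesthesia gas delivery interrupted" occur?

No

O2 supply inoperative [OR]: Upper supply hose is inoperative=not, Lower CO2 absorber degraded=not → no input occurs → does not occur.
Vaporizer chain lost [AND]: A check valve fails=not, North vaporizer fails=not → not all inputs occur → does not occur.
Scavenge line inoperative [OR]: Reserve APL valve trips=not, Fresh-gas outlet is down=not, Secondary pressure regulator faulted=occurs → at least one input occurs → occurs.
Pipeline path lost [AND]: Right flowmeter faulted=occurs, Pipeline inlet malfunctions=not → not all inputs occur → does not occur.
Cylinder backup inoperative [AND]: Scavenge line inoperative=occurs, Pipeline path lost=not → not all inputs occur → does not occur.
Anesthesia gas delivery interrupted [OR]: O2 supply inoperative=not, Vaporizer chain lost=not, Cylinder backup inoperative=not → no input occurs → does not occur.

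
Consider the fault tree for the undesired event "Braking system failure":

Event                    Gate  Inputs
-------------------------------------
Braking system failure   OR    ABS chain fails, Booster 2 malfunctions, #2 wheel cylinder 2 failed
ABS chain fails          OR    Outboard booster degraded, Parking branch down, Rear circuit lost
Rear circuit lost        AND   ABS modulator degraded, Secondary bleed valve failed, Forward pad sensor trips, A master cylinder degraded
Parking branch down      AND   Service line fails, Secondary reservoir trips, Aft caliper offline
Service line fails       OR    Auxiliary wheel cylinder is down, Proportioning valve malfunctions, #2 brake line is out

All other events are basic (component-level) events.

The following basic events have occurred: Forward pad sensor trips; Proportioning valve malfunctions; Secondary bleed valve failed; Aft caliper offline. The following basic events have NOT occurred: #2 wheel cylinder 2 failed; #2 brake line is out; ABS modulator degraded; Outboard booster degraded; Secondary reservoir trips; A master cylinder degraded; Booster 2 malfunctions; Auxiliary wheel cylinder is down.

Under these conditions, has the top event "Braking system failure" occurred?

No

Service line fails [OR]: Auxiliary wheel cylinder is down=not, Proportioning valve malfunctions=occurs, #2 brake line is out=not → at least one input occurs → occurs.
Parking branch down [AND]: Service line fails=occurs, Secondary reservoir trips=not, Aft caliper offline=occurs → not all inputs occur → does not occur.
Rear circuit lost [AND]: ABS modulator degraded=not, Secondary bleed valve failed=occurs, Forward pad sensor trips=occurs, A master cylinder degraded=not → not all inputs occur → does not occur.
ABS chain fails [OR]: Outboard booster degraded=not, Parking branch down=not, Rear circuit lost=not → no input occurs → does not occur.
Braking system failure [OR]: ABS chain fails=not, Booster 2 malfunctions=not, #2 wheel cylinder 2 failed=not → no input occurs → does not occur.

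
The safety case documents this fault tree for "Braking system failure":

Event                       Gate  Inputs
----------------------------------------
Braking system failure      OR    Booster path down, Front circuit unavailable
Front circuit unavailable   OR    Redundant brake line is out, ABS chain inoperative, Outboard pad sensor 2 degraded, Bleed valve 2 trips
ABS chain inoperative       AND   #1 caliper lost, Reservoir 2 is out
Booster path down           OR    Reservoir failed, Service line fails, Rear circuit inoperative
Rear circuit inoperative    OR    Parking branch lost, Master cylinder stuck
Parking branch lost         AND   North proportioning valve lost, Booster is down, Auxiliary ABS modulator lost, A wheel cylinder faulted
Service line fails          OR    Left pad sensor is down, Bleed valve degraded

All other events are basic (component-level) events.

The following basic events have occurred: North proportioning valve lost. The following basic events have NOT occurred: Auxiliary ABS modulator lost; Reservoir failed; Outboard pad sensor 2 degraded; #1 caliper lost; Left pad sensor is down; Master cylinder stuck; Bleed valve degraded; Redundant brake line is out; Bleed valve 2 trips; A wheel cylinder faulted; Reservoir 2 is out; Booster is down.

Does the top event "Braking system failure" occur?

Service line fails [OR]: Left pad sensor is down=not, Bleed valve degraded=not → no input occurs → does not occur.
Parking branch lost [AND]: North proportioning valve lost=occurs, Booster is down=not, Auxiliary ABS modulator lost=not, A wheel cylinder faulted=not → not all inputs occur → does not occur.
Rear circuit inoperative [OR]: Parking branch lost=not, Master cylinder stuck=not → no input occurs → does not occur.
Booster path down [OR]: Reservoir failed=not, Service line fails=not, Rear circuit inoperative=not → no input occurs → does not occur.
ABS chain inoperative [AND]: #1 caliper lost=not, Reservoir 2 is out=not → not all inputs occur → does not occur.
Front circuit unavailable [OR]: Redundant brake line is out=not, ABS chain inoperative=not, Outboard pad sensor 2 degraded=not, Bleed valve 2 trips=not → no input occurs → does not occur.
Braking system failure [OR]: Booster path down=not, Front circuit unavailable=not → no input occurs → does not occur.

No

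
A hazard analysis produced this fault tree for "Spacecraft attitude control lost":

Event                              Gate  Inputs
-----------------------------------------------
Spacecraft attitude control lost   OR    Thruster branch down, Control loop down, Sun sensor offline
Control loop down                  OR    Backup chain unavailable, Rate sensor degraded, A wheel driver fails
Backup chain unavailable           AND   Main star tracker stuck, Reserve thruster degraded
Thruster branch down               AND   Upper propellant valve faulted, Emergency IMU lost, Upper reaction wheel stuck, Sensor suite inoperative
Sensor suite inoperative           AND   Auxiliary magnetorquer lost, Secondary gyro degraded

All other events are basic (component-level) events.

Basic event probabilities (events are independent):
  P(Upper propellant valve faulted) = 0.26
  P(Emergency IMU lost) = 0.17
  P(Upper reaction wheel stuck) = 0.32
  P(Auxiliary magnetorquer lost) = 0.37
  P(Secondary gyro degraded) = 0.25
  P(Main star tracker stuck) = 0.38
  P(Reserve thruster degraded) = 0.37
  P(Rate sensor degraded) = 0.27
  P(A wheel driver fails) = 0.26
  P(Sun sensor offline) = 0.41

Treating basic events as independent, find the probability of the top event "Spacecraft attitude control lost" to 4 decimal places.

P(Sensor suite inoperative) [AND] = 0.37 × 0.25 = 0.092500
P(Thruster branch down) [AND] = 0.26 × 0.17 × 0.32 × 0.092500 = 0.001308
P(Backup chain unavailable) [AND] = 0.38 × 0.37 = 0.140600
P(Control loop down) [OR] = 1 − (1−0.140600) × (1−0.27) × (1−0.26) = 0.535752
P(Spacecraft attitude control lost) [OR] = 1 − (1−0.001308) × (1−0.535752) × (1−0.41) = 0.726452
Rounded to 4 decimal places: P(Spacecraft attitude control lost) ≈ 0.7265.

0.7265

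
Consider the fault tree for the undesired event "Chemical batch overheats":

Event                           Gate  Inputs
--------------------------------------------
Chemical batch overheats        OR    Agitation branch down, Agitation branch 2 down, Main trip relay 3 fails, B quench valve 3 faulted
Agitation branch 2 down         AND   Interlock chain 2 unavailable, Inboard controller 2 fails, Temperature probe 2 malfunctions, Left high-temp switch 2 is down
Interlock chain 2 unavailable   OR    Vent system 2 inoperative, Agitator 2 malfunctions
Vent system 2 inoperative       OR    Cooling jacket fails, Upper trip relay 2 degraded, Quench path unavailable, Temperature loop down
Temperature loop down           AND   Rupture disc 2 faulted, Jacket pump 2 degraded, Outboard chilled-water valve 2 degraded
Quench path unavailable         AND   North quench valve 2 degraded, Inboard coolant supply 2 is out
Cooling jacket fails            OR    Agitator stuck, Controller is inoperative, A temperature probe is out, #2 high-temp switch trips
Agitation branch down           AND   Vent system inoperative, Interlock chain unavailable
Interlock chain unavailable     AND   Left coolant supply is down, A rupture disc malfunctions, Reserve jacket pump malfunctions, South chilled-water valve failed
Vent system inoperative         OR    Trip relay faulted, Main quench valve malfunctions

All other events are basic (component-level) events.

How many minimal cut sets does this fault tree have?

Vent system inoperative [OR]: union of children's cut sets → 2 cut set(s).
Interlock chain unavailable [AND]: one cut set from each child combined → 1 × 1 × 1 × 1 = 1 cut set(s).
Agitation branch down [AND]: one cut set from each child combined → 2 × 1 = 2 cut set(s).
Cooling jacket fails [OR]: union of children's cut sets → 4 cut set(s).
Quench path unavailable [AND]: one cut set from each child combined → 1 × 1 = 1 cut set(s).
Temperature loop down [AND]: one cut set from each child combined → 1 × 1 × 1 = 1 cut set(s).
Vent system 2 inoperative [OR]: union of children's cut sets → 7 cut set(s).
Interlock chain 2 unavailable [OR]: union of children's cut sets → 8 cut set(s).
Agitation branch 2 down [AND]: one cut set from each child combined → 8 × 1 × 1 × 1 = 8 cut set(s).
Chemical batch overheats [OR]: union of children's cut sets → 12 cut set(s).

12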